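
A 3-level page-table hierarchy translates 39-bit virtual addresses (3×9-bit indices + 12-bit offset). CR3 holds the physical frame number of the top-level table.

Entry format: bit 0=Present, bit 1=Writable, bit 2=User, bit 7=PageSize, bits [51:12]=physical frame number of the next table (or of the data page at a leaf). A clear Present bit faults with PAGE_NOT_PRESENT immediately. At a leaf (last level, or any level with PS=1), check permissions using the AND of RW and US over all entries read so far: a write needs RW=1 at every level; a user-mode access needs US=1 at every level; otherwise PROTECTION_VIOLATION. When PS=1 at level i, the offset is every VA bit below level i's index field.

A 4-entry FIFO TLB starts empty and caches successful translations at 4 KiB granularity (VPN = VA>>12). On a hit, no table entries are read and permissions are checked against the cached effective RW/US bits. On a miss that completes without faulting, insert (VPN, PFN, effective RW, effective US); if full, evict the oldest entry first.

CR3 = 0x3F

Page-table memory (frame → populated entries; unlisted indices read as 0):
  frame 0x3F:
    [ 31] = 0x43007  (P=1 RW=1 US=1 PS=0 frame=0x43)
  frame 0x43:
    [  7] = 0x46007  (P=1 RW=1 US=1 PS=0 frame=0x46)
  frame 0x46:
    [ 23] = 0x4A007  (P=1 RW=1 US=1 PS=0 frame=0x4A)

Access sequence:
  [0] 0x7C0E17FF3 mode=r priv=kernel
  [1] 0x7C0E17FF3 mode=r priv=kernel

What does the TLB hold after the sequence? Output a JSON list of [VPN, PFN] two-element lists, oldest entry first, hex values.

Per-access translation:
#0 VA=0x7C0E17FF3 (r,kernel):
  L0 @0x3F[31] → 0x43007  P=1,RW=1,US=1,PS=0
  L1 @0x43[7] → 0x46007  P=1,RW=1,US=1,PS=0
  L2 @0x46[23] → 0x4A007  P=1,RW=1,US=1,PS=0
  → PA=0x4AFF3  (3 entries read)
#1 VA=0x7C0E17FF3 (r,kernel):
  TLB hit vpn=0x7C0E17 → PA=0x4AFF3

TLB: [["0x7C0E17", "0x4A"]]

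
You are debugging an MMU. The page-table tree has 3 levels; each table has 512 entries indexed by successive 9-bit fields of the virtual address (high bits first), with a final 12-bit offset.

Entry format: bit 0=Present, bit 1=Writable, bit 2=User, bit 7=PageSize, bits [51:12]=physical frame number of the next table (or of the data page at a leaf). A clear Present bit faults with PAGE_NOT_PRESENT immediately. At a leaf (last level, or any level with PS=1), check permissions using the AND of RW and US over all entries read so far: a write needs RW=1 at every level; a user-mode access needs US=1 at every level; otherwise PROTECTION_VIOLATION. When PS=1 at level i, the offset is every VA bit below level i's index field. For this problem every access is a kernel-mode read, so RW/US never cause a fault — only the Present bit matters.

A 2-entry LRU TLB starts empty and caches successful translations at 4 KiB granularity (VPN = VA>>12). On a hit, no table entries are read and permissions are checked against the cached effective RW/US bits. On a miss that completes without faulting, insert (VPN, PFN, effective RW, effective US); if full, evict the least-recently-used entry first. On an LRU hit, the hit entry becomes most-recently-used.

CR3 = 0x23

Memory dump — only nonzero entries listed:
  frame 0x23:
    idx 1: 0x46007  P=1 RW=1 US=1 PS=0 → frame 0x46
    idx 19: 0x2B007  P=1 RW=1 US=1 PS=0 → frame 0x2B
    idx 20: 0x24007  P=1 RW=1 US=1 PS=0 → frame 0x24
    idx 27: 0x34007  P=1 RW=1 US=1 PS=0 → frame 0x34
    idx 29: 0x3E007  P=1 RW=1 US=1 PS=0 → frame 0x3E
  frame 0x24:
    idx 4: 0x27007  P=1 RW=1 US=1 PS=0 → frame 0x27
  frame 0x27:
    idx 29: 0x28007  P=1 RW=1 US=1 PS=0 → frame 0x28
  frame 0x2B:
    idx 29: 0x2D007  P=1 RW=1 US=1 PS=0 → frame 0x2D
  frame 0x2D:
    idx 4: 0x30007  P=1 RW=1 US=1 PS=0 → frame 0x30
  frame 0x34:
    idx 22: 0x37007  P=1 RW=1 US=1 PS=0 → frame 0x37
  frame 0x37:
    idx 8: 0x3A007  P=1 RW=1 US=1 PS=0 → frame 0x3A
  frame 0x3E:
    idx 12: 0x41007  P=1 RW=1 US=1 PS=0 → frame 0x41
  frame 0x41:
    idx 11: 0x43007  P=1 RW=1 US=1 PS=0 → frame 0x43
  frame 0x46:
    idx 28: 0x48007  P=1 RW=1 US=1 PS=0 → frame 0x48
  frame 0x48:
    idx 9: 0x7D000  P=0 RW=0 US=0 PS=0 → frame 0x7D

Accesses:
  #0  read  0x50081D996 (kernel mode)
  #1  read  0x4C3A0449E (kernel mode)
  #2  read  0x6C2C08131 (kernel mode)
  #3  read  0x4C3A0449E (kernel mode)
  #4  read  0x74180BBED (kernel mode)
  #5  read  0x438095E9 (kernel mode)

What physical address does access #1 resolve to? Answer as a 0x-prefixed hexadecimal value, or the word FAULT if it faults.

Per-access translation:
#0 VA=0x50081D996 (r,kernel):
  L0 @0x23[20] → 0x24007  P=1,RW=1,US=1,PS=0
  L1 @0x24[4] → 0x27007  P=1,RW=1,US=1,PS=0
  L2 @0x27[29] → 0x28007  P=1,RW=1,US=1,PS=0
  ⇒ phys 0x28996  [3 reads]
#1 VA=0x4C3A0449E (r,kernel):
  L0 @0x23[19] → 0x2B007  P=1,RW=1,US=1,PS=0
  L1 @0x2B[29] → 0x2D007  P=1,RW=1,US=1,PS=0
  L2 @0x2D[4] → 0x30007  P=1,RW=1,US=1,PS=0
  ⇒ phys 0x3049E  [3 reads]
#2 VA=0x6C2C08131 (r,kernel):
  L0 @0x23[27] → 0x34007  P=1,RW=1,US=1,PS=0
  L1 @0x34[22] → 0x37007  P=1,RW=1,US=1,PS=0
  L2 @0x37[8] → 0x3A007  P=1,RW=1,US=1,PS=0
  ⇒ phys 0x3A131  [3 reads]
#3 VA=0x4C3A0449E (r,kernel):
  TLB hit vpn=0x4C3A04 → PA=0x3049E
#4 VA=0x74180BBED (r,kernel):
  L0 @0x23[29] → 0x3E007  P=1,RW=1,US=1,PS=0
  L1 @0x3E[12] → 0x41007  P=1,RW=1,US=1,PS=0
  L2 @0x41[11] → 0x43007  P=1,RW=1,US=1,PS=0
  ⇒ phys 0x43BED  [3 reads]
#5 VA=0x438095E9 (r,kernel):
  L0 @0x23[1] → 0x46007  P=1,RW=1,US=1,PS=0
  L1 @0x46[28] → 0x48007  P=1,RW=1,US=1,PS=0
  L2 @0x48[9] → 0x7D000  P=0,RW=0,US=0,PS=0
  ⇒ fault: PAGE_NOT_PRESENT  — 3 lookups

Access #1 PA: 0x3049E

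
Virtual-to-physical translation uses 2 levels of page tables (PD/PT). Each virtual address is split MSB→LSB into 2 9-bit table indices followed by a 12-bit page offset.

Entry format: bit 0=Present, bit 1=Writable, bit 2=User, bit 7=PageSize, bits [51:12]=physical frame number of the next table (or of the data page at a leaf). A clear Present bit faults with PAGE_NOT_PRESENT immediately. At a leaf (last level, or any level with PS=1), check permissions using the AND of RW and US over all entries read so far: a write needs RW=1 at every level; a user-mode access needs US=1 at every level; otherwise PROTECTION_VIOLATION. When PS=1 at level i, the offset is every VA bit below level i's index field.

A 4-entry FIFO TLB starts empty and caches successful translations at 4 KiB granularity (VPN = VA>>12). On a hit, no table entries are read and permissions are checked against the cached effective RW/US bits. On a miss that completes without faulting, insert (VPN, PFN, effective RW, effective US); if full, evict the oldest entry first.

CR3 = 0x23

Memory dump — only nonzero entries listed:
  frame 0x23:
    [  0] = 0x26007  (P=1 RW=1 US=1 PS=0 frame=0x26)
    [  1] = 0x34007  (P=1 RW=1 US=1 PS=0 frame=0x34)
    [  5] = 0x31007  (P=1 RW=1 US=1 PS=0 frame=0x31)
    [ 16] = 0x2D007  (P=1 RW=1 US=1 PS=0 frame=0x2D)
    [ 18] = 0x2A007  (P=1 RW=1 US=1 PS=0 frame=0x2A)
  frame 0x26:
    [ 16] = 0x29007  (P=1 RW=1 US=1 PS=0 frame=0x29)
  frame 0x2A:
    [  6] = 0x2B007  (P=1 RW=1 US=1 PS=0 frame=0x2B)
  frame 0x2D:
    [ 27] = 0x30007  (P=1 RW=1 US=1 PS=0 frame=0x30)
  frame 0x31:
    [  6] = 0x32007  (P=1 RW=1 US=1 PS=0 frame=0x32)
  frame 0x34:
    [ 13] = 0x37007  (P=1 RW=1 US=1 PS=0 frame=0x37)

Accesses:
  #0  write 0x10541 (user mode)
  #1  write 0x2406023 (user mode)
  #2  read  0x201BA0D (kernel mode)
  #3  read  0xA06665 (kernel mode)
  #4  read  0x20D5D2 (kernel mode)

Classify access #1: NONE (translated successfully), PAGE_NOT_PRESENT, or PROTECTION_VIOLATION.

Trace:
#0 VA=0x10541 (w,user):
  lvl0: tbl 0x23, slot 0 ⇒ 0x26007 (P1/RW1/US1/PS0)
  lvl1: tbl 0x26, slot 16 ⇒ 0x29007 (P1/RW1/US1/PS0)
  ⇒ phys 0x29541  [2 reads]
#1 VA=0x2406023 (w,user):
  lvl0: tbl 0x23, slot 18 ⇒ 0x2A007 (P1/RW1/US1/PS0)
  lvl1: tbl 0x2A, slot 6 ⇒ 0x2B007 (P1/RW1/US1/PS0)
  ⇒ phys 0x2B023  [2 reads]
#2 VA=0x201BA0D (r,kernel):
  lvl0: tbl 0x23, slot 16 ⇒ 0x2D007 (P1/RW1/US1/PS0)
  lvl1: tbl 0x2D, slot 27 ⇒ 0x30007 (P1/RW1/US1/PS0)
  ⇒ phys 0x30A0D  [2 reads]
#3 VA=0xA06665 (r,kernel):
  lvl0: tbl 0x23, slot 5 ⇒ 0x31007 (P1/RW1/US1/PS0)
  lvl1: tbl 0x31, slot 6 ⇒ 0x32007 (P1/RW1/US1/PS0)
  ⇒ phys 0x32665  [2 reads]
#4 VA=0x20D5D2 (r,kernel):
  lvl0: tbl 0x23, slot 1 ⇒ 0x34007 (P1/RW1/US1/PS0)
  lvl1: tbl 0x34, slot 13 ⇒ 0x37007 (P1/RW1/US1/PS0)
  ⇒ phys 0x375D2  [2 reads]

Access #1 fault: NONE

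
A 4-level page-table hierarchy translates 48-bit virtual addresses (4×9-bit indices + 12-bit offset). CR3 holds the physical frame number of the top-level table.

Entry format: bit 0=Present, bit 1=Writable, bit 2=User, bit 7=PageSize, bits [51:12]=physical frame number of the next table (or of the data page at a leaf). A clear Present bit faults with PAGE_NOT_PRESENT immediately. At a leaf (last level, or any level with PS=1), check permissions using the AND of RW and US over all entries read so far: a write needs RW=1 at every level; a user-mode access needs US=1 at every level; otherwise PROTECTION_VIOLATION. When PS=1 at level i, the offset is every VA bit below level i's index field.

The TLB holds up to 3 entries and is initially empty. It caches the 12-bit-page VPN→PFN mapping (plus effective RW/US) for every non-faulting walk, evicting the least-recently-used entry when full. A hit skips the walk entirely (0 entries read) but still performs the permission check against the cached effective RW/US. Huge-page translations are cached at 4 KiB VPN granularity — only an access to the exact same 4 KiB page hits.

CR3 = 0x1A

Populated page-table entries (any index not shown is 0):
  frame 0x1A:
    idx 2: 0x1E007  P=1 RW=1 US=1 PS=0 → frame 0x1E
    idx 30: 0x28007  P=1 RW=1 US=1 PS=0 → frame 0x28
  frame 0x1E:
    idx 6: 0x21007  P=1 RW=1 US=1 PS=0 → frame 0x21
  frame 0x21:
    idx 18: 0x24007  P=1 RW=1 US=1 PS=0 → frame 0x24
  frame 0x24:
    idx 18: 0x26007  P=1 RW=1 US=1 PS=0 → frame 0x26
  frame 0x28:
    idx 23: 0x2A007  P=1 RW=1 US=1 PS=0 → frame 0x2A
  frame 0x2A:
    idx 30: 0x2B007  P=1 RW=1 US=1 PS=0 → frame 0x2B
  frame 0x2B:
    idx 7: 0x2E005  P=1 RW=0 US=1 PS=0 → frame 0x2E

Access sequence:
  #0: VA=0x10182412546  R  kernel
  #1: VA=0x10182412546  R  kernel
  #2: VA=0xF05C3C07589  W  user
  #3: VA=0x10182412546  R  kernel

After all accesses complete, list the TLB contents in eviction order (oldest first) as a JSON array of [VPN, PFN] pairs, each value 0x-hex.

Trace:
#0 VA=0x10182412546 (r,kernel):
  [0] read 0x1A idx=2: raw=0x1E007 flags P=1 W=1 U=1 S=0
  [1] read 0x1E idx=6: raw=0x21007 flags P=1 W=1 U=1 S=0
  [2] read 0x21 idx=18: raw=0x24007 flags P=1 W=1 U=1 S=0
  [3] read 0x24 idx=18: raw=0x26007 flags P=1 W=1 U=1 S=0
  ✓ 0x26546  — 4 lookups
#1 VA=0x10182412546 (r,kernel):
  TLB hit vpn=0x10182412 → PA=0x26546
#2 VA=0xF05C3C07589 (w,user):
  [0] read 0x1A idx=30: raw=0x28007 flags P=1 W=1 U=1 S=0
  [1] read 0x28 idx=23: raw=0x2A007 flags P=1 W=1 U=1 S=0
  [2] read 0x2A idx=30: raw=0x2B007 flags P=1 W=1 U=1 S=0
  [3] read 0x2B idx=7: raw=0x2E005 flags P=1 W=0 U=1 S=0
  ⇒ fault: PROTECTION_VIOLATION  — 4 lookups
#3 VA=0x10182412546 (r,kernel):
  TLB hit vpn=0x10182412 → PA=0x26546

TLB: [["0x10182412", "0x26"]]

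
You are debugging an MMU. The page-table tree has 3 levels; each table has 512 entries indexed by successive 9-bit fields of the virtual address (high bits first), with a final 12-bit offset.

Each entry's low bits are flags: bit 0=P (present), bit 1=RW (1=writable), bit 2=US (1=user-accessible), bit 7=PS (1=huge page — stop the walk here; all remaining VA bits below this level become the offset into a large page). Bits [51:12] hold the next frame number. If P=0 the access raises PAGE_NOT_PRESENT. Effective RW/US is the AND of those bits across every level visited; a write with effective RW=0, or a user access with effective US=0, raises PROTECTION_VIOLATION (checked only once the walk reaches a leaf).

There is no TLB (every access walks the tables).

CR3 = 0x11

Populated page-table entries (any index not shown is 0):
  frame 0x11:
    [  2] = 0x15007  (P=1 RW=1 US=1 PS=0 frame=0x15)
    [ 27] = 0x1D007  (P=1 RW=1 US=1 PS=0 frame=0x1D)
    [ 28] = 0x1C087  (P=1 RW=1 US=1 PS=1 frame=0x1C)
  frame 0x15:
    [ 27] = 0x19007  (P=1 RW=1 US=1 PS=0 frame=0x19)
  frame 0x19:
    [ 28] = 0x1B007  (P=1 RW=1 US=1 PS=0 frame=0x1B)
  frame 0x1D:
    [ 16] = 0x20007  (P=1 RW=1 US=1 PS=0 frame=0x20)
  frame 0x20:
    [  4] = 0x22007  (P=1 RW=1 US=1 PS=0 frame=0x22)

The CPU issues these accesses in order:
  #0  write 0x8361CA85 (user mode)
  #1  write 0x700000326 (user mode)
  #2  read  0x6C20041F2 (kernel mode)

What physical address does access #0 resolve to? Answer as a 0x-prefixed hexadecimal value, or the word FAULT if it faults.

Walk each access:
#0 VA=0x8361CA85 (w,user):
  lvl0: tbl 0x11, slot 2 ⇒ 0x15007 (P1/RW1/US1/PS0)
  lvl1: tbl 0x15, slot 27 ⇒ 0x19007 (P1/RW1/US1/PS0)
  lvl2: tbl 0x19, slot 28 ⇒ 0x1B007 (P1/RW1/US1/PS0)
  ✓ 0x1BA85  — 3 lookups
#1 VA=0x700000326 (w,user):
  lvl0: tbl 0x11, slot 28 ⇒ 0x1C087 (P1/RW1/US1/PS1)
  ✓ 0x1C326 (huge @L0)  — 1 lookups
#2 VA=0x6C20041F2 (r,kernel):
  lvl0: tbl 0x11, slot 27 ⇒ 0x1D007 (P1/RW1/US1/PS0)
  lvl1: tbl 0x1D, slot 16 ⇒ 0x20007 (P1/RW1/US1/PS0)
  lvl2: tbl 0x20, slot 4 ⇒ 0x22007 (P1/RW1/US1/PS0)
  ✓ 0x221F2  — 3 lookups

Access #0 PA: 0x1BA85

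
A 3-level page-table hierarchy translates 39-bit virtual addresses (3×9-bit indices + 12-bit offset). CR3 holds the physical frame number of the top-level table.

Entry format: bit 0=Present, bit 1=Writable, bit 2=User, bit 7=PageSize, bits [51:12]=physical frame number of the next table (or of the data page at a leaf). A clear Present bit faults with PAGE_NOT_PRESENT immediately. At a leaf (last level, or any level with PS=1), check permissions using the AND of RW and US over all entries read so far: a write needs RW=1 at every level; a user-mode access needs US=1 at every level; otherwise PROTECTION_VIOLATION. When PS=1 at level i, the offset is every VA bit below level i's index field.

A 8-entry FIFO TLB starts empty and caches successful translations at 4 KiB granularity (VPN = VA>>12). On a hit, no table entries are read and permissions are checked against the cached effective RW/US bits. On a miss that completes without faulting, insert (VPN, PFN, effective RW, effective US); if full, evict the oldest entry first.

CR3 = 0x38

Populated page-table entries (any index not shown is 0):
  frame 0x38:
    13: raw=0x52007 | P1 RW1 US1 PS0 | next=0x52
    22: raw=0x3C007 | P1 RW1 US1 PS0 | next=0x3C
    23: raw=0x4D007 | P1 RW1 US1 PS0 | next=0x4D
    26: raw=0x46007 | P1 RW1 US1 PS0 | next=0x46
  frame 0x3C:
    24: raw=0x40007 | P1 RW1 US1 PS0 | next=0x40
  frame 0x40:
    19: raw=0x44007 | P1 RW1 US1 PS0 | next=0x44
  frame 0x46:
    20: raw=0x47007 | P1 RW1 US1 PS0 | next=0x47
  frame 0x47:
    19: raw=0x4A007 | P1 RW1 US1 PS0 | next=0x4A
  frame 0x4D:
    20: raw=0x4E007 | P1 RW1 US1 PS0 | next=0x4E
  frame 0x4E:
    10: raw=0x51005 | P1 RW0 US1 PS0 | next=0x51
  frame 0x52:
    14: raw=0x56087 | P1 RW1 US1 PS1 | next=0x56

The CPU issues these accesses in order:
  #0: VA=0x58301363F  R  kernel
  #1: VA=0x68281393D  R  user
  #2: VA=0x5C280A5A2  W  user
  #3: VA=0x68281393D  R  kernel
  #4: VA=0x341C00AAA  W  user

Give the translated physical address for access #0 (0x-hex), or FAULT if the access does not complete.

Per-access translation:
#0 VA=0x58301363F (r,kernel):
  [0] read 0x38 idx=22: raw=0x3C007 flags P=1 W=1 U=1 S=0
  [1] read 0x3C idx=24: raw=0x40007 flags P=1 W=1 U=1 S=0
  [2] read 0x40 idx=19: raw=0x44007 flags P=1 W=1 U=1 S=0
  ✓ 0x4463F  — 3 lookups
#1 VA=0x68281393D (r,user):
  [0] read 0x38 idx=26: raw=0x46007 flags P=1 W=1 U=1 S=0
  [1] read 0x46 idx=20: raw=0x47007 flags P=1 W=1 U=1 S=0
  [2] read 0x47 idx=19: raw=0x4A007 flags P=1 W=1 U=1 S=0
  ✓ 0x4A93D  — 3 lookups
#2 VA=0x5C280A5A2 (w,user):
  [0] read 0x38 idx=23: raw=0x4D007 flags P=1 W=1 U=1 S=0
  [1] read 0x4D idx=20: raw=0x4E007 flags P=1 W=1 U=1 S=0
  [2] read 0x4E idx=10: raw=0x51005 flags P=1 W=0 U=1 S=0
  ⇒ fault: PROTECTION_VIOLATION  — 3 lookups
#3 VA=0x68281393D (r,kernel):
  TLB hit vpn=0x682813 → PA=0x4A93D
#4 VA=0x341C00AAA (w,user):
  [0] read 0x38 idx=13: raw=0x52007 flags P=1 W=1 U=1 S=0
  [1] read 0x52 idx=14: raw=0x56087 flags P=1 W=1 U=1 S=1
  ✓ 0x56AAA (huge @L1)  — 2 lookups

Access #0 PA: 0x4463F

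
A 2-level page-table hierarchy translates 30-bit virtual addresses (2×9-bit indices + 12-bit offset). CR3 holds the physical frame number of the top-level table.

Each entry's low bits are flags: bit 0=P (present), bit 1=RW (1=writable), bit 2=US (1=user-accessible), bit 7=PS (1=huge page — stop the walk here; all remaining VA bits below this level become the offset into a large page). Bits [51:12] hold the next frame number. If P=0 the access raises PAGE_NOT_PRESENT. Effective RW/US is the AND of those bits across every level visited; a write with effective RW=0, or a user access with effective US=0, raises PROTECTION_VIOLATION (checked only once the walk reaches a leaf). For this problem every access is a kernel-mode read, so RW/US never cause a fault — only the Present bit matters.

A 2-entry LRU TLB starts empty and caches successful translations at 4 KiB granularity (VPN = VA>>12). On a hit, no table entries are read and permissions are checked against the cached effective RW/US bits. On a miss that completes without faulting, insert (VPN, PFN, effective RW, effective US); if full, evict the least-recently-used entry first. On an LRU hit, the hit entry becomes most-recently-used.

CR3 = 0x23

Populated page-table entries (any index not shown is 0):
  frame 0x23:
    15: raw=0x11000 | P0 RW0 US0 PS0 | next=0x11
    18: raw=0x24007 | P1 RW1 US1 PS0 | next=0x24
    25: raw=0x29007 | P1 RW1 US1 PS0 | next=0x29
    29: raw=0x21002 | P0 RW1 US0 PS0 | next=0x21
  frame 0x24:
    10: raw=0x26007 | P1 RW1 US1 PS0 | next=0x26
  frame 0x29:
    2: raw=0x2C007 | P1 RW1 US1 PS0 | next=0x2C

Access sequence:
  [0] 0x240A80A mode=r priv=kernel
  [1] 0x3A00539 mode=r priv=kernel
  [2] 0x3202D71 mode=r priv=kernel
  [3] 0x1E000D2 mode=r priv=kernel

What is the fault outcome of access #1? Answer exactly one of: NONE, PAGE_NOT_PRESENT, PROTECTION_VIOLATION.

Per-access translation:
#0 VA=0x240A80A (r,kernel):
  lvl0: tbl 0x23, slot 18 ⇒ 0x24007 (P1/RW1/US1/PS0)
  lvl1: tbl 0x24, slot 10 ⇒ 0x26007 (P1/RW1/US1/PS0)
  ⇒ phys 0x2680A  [2 reads]
#1 VA=0x3A00539 (r,kernel):
  lvl0: tbl 0x23, slot 29 ⇒ 0x21002 (P0/RW1/US0/PS0)
  ⇒ fault: PAGE_NOT_PRESENT  — 1 lookups
#2 VA=0x3202D71 (r,kernel):
  lvl0: tbl 0x23, slot 25 ⇒ 0x29007 (P1/RW1/US1/PS0)
  lvl1: tbl 0x29, slot 2 ⇒ 0x2C007 (P1/RW1/US1/PS0)
  ⇒ phys 0x2CD71  [2 reads]
#3 VA=0x1E000D2 (r,kernel):
  lvl0: tbl 0x23, slot 15 ⇒ 0x11000 (P0/RW0/US0/PS0)
  ⇒ fault: PAGE_NOT_PRESENT  — 1 lookups

Access #1 fault: PAGE_NOT_PRESENT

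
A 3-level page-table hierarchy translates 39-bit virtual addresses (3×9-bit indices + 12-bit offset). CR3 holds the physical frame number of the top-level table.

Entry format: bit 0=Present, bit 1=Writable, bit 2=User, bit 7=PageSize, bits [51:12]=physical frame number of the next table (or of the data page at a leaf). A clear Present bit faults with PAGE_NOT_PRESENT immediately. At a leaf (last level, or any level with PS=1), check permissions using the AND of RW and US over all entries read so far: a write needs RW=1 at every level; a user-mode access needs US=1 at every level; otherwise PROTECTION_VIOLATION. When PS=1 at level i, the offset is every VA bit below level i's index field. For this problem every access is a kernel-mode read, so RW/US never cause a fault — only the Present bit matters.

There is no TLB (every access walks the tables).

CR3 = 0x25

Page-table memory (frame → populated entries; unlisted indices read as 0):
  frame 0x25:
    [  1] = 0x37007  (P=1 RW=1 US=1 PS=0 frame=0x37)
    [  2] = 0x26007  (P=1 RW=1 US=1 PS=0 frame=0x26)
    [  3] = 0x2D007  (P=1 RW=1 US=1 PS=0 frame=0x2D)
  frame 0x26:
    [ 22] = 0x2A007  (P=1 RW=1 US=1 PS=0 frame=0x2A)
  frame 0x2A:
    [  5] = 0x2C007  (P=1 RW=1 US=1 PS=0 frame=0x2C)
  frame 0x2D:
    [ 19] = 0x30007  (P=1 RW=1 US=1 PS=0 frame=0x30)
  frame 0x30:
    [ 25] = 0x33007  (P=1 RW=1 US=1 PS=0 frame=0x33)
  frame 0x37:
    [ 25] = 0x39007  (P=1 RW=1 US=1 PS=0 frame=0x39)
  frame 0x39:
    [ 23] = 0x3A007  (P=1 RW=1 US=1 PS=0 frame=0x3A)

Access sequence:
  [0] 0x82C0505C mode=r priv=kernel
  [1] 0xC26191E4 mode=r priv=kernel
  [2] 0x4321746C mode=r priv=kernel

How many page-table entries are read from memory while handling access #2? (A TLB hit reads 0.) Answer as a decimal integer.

Per-access translation:
#0 VA=0x82C0505C (r,kernel):
  [0] read 0x25 idx=2: raw=0x26007 flags P=1 W=1 U=1 S=0
  [1] read 0x26 idx=22: raw=0x2A007 flags P=1 W=1 U=1 S=0
  [2] read 0x2A idx=5: raw=0x2C007 flags P=1 W=1 U=1 S=0
  ⇒ phys 0x2C05C  [3 reads]
#1 VA=0xC26191E4 (r,kernel):
  [0] read 0x25 idx=3: raw=0x2D007 flags P=1 W=1 U=1 S=0
  [1] read 0x2D idx=19: raw=0x30007 flags P=1 W=1 U=1 S=0
  [2] read 0x30 idx=25: raw=0x33007 flags P=1 W=1 U=1 S=0
  ⇒ phys 0x331E4  [3 reads]
#2 VA=0x4321746C (r,kernel):
  [0] read 0x25 idx=1: raw=0x37007 flags P=1 W=1 U=1 S=0
  [1] read 0x37 idx=25: raw=0x39007 flags P=1 W=1 U=1 S=0
  [2] read 0x39 idx=23: raw=0x3A007 flags P=1 W=1 U=1 S=0
  ⇒ phys 0x3A46C  [3 reads]

Entries read for #2: 3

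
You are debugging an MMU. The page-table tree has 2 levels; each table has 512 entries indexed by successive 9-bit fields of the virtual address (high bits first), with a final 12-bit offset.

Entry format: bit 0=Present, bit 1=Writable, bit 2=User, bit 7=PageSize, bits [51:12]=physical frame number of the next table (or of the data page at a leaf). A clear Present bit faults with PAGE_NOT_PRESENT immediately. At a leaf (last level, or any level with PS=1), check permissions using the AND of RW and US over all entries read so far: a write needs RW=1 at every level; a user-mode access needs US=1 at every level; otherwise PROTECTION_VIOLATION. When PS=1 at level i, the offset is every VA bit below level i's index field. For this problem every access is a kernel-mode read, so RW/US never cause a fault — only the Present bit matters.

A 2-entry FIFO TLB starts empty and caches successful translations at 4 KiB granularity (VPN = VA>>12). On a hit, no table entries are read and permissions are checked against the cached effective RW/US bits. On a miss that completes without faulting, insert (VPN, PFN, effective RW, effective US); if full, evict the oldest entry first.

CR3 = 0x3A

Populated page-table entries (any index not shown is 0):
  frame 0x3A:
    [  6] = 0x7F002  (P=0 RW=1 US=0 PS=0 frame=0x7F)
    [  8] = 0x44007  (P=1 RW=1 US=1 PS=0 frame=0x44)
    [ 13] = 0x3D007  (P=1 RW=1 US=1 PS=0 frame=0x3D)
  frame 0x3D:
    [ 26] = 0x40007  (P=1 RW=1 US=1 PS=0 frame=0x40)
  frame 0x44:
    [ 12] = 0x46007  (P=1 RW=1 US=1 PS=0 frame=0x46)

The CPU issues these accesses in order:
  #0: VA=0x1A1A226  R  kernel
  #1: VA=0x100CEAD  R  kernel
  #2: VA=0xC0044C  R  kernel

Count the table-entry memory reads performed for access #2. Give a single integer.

Walk each access:
#0 VA=0x1A1A226 (r,kernel):
  [0] read 0x3A idx=13: raw=0x3D007 flags P=1 W=1 U=1 S=0
  [1] read 0x3D idx=26: raw=0x40007 flags P=1 W=1 U=1 S=0
  ✓ 0x40226  — 2 lookups
#1 VA=0x100CEAD (r,kernel):
  [0] read 0x3A idx=8: raw=0x44007 flags P=1 W=1 U=1 S=0
  [1] read 0x44 idx=12: raw=0x46007 flags P=1 W=1 U=1 S=0
  ✓ 0x46EAD  — 2 lookups
#2 VA=0xC0044C (r,kernel):
  [0] read 0x3A idx=6: raw=0x7F002 flags P=0 W=1 U=0 S=0
  ✗ PAGE_NOT_PRESENT  [1 reads]

Entries read for #2: 1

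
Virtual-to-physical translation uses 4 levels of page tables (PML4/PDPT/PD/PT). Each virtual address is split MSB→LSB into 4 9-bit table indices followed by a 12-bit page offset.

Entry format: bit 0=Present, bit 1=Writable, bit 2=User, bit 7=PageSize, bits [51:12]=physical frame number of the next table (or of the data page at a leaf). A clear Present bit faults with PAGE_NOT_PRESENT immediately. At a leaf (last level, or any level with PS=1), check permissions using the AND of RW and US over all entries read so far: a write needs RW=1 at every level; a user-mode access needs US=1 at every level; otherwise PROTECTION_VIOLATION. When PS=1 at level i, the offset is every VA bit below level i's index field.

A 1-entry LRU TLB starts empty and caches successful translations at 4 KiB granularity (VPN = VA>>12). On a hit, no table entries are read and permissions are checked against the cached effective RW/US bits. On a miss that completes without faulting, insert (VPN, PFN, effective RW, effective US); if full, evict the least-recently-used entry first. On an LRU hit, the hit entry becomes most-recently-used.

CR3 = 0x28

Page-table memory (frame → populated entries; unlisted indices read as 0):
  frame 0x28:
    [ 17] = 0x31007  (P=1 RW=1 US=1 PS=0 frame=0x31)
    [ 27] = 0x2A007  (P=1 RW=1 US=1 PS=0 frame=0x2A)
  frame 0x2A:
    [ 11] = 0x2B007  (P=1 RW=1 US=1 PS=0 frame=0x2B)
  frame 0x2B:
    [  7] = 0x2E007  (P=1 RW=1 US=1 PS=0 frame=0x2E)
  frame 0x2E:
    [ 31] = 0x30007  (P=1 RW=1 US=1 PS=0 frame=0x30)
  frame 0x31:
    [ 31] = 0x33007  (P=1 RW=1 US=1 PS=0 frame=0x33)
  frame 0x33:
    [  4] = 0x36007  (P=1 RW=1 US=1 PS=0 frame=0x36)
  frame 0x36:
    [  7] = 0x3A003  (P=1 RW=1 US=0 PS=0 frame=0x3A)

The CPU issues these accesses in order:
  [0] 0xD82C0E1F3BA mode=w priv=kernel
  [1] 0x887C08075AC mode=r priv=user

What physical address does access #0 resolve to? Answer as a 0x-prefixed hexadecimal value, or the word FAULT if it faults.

Walk each access:
#0 VA=0xD82C0E1F3BA (w,kernel):
  L0: frame=0x28 idx=27 entry=0x2A007 [P=1 RW=1 US=1 PS=0]
  L1: frame=0x2A idx=11 entry=0x2B007 [P=1 RW=1 US=1 PS=0]
  L2: frame=0x2B idx=7 entry=0x2E007 [P=1 RW=1 US=1 PS=0]
  L3: frame=0x2E idx=31 entry=0x30007 [P=1 RW=1 US=1 PS=0]
  ⇒ phys 0x303BA  [4 reads]
#1 VA=0x887C08075AC (r,user):
  L0: frame=0x28 idx=17 entry=0x31007 [P=1 RW=1 US=1 PS=0]
  L1: frame=0x31 idx=31 entry=0x33007 [P=1 RW=1 US=1 PS=0]
  L2: frame=0x33 idx=4 entry=0x36007 [P=1 RW=1 US=1 PS=0]
  L3: frame=0x36 idx=7 entry=0x3A003 [P=1 RW=1 US=0 PS=0]
  ⇒ fault: PROTECTION_VIOLATION  — 4 lookups

Access #0 PA: 0x303BA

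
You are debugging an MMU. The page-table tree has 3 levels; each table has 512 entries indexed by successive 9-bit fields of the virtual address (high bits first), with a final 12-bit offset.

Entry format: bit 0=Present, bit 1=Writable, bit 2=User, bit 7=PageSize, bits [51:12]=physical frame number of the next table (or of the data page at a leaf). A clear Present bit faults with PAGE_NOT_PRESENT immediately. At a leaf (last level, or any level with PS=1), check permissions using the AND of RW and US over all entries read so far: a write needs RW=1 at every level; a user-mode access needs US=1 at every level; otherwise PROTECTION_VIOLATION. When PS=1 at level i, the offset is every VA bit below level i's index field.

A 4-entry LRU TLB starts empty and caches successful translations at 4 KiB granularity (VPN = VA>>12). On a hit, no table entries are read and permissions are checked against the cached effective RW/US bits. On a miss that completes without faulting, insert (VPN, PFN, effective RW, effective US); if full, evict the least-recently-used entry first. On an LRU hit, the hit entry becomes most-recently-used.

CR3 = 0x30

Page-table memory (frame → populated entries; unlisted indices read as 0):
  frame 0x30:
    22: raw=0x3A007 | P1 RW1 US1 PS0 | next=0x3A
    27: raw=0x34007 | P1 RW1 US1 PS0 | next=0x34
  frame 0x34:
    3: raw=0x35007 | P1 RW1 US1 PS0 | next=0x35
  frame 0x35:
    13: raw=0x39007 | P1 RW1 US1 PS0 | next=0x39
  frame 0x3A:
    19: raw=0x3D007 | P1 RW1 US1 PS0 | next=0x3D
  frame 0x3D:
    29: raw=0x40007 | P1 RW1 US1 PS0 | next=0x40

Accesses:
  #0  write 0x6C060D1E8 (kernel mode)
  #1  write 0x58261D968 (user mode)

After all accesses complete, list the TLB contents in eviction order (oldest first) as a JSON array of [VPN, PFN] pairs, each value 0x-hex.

Trace:
#0 VA=0x6C060D1E8 (w,kernel):
  L0 @0x30[27] → 0x34007  P=1,RW=1,US=1,PS=0
  L1 @0x34[3] → 0x35007  P=1,RW=1,US=1,PS=0
  L2 @0x35[13] → 0x39007  P=1,RW=1,US=1,PS=0
  ⇒ phys 0x391E8  [3 reads]
#1 VA=0x58261D968 (w,user):
  L0 @0x30[22] → 0x3A007  P=1,RW=1,US=1,PS=0
  L1 @0x3A[19] → 0x3D007  P=1,RW=1,US=1,PS=0
  L2 @0x3D[29] → 0x40007  P=1,RW=1,US=1,PS=0
  ⇒ phys 0x40968  [3 reads]

TLB: [["0x6C060D", "0x39"], ["0x58261D", "0x40"]]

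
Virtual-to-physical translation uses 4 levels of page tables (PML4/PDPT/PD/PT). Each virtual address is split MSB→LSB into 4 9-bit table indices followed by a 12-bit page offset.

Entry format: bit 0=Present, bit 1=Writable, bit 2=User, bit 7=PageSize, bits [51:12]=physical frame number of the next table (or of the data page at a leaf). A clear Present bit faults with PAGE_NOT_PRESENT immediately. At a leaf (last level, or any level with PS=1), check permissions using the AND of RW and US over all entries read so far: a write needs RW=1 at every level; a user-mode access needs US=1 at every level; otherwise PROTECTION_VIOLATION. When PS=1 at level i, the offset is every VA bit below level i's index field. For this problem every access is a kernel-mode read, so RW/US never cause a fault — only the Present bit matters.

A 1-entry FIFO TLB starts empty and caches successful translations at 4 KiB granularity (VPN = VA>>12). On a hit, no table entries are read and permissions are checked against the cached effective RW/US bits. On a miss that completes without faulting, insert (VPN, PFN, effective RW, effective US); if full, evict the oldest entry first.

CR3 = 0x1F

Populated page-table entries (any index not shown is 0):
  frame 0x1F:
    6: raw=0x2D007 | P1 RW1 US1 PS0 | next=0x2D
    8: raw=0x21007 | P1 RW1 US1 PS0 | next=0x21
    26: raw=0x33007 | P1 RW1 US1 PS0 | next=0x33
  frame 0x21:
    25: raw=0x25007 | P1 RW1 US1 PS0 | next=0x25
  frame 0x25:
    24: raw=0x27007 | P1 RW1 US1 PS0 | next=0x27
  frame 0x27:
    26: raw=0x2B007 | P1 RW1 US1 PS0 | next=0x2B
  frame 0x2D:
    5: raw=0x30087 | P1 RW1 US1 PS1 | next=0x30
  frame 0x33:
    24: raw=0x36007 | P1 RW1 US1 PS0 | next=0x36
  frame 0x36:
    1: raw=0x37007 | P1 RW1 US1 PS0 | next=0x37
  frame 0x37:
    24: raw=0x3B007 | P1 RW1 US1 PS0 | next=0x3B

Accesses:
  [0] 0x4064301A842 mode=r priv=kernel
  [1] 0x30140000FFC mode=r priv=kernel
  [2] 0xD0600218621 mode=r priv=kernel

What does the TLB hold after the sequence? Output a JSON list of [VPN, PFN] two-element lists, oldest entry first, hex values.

Per-access translation:
#0 VA=0x4064301A842 (r,kernel):
  lvl0: tbl 0x1F, slot 8 ⇒ 0x21007 (P1/RW1/US1/PS0)
  lvl1: tbl 0x21, slot 25 ⇒ 0x25007 (P1/RW1/US1/PS0)
  lvl2: tbl 0x25, slot 24 ⇒ 0x27007 (P1/RW1/US1/PS0)
  lvl3: tbl 0x27, slot 26 ⇒ 0x2B007 (P1/RW1/US1/PS0)
  ⇒ phys 0x2B842  [4 reads]
#1 VA=0x30140000FFC (r,kernel):
  lvl0: tbl 0x1F, slot 6 ⇒ 0x2D007 (P1/RW1/US1/PS0)
  lvl1: tbl 0x2D, slot 5 ⇒ 0x30087 (P1/RW1/US1/PS1)
  ⇒ phys 0x30FFC (huge @L1)  [2 reads]
#2 VA=0xD0600218621 (r,kernel):
  lvl0: tbl 0x1F, slot 26 ⇒ 0x33007 (P1/RW1/US1/PS0)
  lvl1: tbl 0x33, slot 24 ⇒ 0x36007 (P1/RW1/US1/PS0)
  lvl2: tbl 0x36, slot 1 ⇒ 0x37007 (P1/RW1/US1/PS0)
  lvl3: tbl 0x37, slot 24 ⇒ 0x3B007 (P1/RW1/US1/PS0)
  ⇒ phys 0x3B621  [4 reads]

TLB: [["0xD0600218", "0x3B"]]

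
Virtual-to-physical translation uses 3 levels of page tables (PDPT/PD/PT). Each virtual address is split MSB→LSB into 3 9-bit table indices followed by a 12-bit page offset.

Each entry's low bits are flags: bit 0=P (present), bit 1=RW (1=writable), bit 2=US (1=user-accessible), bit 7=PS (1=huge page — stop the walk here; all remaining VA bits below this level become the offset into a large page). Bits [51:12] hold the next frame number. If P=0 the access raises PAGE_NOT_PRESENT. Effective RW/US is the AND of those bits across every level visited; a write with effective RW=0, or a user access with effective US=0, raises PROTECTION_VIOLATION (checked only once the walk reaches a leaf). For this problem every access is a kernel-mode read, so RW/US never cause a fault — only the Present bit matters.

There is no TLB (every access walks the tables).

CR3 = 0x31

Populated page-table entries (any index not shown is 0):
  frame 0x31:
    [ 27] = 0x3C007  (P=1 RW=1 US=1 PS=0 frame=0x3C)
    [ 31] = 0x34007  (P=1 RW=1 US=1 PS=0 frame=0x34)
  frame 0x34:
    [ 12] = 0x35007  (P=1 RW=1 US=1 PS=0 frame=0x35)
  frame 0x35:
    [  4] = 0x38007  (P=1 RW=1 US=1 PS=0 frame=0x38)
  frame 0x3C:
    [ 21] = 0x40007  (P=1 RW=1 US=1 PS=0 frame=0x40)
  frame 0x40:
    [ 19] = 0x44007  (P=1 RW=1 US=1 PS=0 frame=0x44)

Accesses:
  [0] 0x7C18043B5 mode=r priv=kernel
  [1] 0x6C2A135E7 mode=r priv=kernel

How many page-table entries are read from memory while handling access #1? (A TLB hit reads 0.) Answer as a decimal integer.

Walk each access:
#0 VA=0x7C18043B5 (r,kernel):
  L0 @0x31[31] → 0x34007  P=1,RW=1,US=1,PS=0
  L1 @0x34[12] → 0x35007  P=1,RW=1,US=1,PS=0
  L2 @0x35[4] → 0x38007  P=1,RW=1,US=1,PS=0
  → PA=0x383B5  (3 entries read)
#1 VA=0x6C2A135E7 (r,kernel):
  L0 @0x31[27] → 0x3C007  P=1,RW=1,US=1,PS=0
  L1 @0x3C[21] → 0x40007  P=1,RW=1,US=1,PS=0
  L2 @0x40[19] → 0x44007  P=1,RW=1,US=1,PS=0
  → PA=0x445E7  (3 entries read)

Entries read for #1: 3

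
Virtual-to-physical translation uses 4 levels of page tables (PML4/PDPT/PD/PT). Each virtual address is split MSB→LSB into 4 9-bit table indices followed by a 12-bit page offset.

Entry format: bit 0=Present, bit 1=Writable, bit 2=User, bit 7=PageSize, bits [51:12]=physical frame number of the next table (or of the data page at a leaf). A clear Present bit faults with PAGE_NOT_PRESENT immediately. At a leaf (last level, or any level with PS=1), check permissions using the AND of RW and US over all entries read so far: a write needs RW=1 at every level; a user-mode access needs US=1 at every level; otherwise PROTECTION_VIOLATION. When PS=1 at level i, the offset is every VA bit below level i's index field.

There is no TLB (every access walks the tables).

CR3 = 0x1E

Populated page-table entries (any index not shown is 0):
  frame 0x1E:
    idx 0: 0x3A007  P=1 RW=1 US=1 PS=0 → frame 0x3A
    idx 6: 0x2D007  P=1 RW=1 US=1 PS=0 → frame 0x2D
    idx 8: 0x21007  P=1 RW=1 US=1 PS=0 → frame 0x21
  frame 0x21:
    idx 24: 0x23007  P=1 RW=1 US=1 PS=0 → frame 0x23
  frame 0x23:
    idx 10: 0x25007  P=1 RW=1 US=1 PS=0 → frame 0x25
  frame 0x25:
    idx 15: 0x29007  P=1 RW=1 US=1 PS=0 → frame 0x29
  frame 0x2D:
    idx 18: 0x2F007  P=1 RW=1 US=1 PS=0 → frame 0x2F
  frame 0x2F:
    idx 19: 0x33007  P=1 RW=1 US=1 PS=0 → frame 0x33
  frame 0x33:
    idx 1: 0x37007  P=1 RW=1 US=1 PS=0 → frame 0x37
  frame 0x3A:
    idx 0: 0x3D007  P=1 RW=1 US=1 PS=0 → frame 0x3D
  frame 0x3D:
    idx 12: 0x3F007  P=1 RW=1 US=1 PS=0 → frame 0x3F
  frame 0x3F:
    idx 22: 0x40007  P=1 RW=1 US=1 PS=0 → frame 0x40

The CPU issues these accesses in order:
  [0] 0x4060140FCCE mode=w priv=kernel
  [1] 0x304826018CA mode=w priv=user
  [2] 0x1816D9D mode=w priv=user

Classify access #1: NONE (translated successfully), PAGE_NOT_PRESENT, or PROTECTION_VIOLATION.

Per-access translation:
#0 VA=0x4060140FCCE (w,kernel):
  [0] read 0x1E idx=8: raw=0x21007 flags P=1 W=1 U=1 S=0
  [1] read 0x21 idx=24: raw=0x23007 flags P=1 W=1 U=1 S=0
  [2] read 0x23 idx=10: raw=0x25007 flags P=1 W=1 U=1 S=0
  [3] read 0x25 idx=15: raw=0x29007 flags P=1 W=1 U=1 S=0
  ⇒ phys 0x29CCE  [4 reads]
#1 VA=0x304826018CA (w,user):
  [0] read 0x1E idx=6: raw=0x2D007 flags P=1 W=1 U=1 S=0
  [1] read 0x2D idx=18: raw=0x2F007 flags P=1 W=1 U=1 S=0
  [2] read 0x2F idx=19: raw=0x33007 flags P=1 W=1 U=1 S=0
  [3] read 0x33 idx=1: raw=0x37007 flags P=1 W=1 U=1 S=0
  ⇒ phys 0x378CA  [4 reads]
#2 VA=0x1816D9D (w,user):
  [0] read 0x1E idx=0: raw=0x3A007 flags P=1 W=1 U=1 S=0
  [1] read 0x3A idx=0: raw=0x3D007 flags P=1 W=1 U=1 S=0
  [2] read 0x3D idx=12: raw=0x3F007 flags P=1 W=1 U=1 S=0
  [3] read 0x3F idx=22: raw=0x40007 flags P=1 W=1 U=1 S=0
  ⇒ phys 0x40D9D  [4 reads]

Access #1 fault: NONE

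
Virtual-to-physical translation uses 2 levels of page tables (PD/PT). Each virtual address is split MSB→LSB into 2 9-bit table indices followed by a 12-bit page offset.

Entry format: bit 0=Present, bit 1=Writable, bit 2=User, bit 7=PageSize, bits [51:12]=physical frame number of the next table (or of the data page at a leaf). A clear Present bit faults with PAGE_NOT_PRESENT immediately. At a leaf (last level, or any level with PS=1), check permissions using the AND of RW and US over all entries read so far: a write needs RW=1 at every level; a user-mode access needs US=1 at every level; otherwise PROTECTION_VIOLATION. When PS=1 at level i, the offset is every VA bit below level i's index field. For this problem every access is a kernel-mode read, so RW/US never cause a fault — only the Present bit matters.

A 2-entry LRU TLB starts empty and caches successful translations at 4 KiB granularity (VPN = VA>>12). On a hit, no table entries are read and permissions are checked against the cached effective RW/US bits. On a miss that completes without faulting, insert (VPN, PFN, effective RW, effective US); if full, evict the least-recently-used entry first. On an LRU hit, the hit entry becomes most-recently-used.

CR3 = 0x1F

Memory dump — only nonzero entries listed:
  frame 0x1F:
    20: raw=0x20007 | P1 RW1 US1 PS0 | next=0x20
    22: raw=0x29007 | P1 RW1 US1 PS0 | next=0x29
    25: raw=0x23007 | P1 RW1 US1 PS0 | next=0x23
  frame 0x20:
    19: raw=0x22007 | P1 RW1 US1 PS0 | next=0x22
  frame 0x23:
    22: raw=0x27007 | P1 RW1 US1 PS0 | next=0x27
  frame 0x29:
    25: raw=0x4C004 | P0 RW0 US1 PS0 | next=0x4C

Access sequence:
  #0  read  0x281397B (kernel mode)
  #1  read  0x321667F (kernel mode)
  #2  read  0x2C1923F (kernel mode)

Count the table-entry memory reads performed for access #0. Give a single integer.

Trace:
#0 VA=0x281397B (r,kernel):
  [0] read 0x1F idx=20: raw=0x20007 flags P=1 W=1 U=1 S=0
  [1] read 0x20 idx=19: raw=0x22007 flags P=1 W=1 U=1 S=0
  → PA=0x2297B  (2 entries read)
#1 VA=0x321667F (r,kernel):
  [0] read 0x1F idx=25: raw=0x23007 flags P=1 W=1 U=1 S=0
  [1] read 0x23 idx=22: raw=0x27007 flags P=1 W=1 U=1 S=0
  → PA=0x2767F  (2 entries read)
#2 VA=0x2C1923F (r,kernel):
  [0] read 0x1F idx=22: raw=0x29007 flags P=1 W=1 U=1 S=0
  [1] read 0x29 idx=25: raw=0x4C004 flags P=0 W=0 U=1 S=0
  → PAGE_NOT_PRESENT  (2 entries read)

Entries read for #0: 2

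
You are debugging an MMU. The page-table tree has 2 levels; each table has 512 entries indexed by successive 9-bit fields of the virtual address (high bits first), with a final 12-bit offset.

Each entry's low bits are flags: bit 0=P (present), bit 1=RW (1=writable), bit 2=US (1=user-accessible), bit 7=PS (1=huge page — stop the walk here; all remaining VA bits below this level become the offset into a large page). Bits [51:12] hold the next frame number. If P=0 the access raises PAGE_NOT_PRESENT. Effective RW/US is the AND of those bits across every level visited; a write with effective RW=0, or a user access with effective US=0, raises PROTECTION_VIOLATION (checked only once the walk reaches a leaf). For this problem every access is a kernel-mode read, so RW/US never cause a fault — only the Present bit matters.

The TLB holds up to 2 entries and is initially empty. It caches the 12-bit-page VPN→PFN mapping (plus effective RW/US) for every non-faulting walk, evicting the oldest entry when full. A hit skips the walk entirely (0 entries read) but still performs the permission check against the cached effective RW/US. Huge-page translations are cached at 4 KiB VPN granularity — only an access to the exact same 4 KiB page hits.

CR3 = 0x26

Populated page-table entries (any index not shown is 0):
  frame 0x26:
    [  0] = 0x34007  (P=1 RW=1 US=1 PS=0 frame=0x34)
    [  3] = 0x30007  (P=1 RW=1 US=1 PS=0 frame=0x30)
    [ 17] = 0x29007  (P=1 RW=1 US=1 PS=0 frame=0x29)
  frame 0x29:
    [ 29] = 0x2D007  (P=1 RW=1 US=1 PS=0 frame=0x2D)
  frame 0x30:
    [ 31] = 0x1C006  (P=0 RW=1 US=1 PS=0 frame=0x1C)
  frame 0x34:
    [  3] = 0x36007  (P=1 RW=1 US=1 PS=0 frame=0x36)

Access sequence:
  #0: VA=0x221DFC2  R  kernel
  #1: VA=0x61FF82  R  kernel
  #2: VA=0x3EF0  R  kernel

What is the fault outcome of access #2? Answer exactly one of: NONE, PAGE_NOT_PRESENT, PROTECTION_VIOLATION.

Trace:
#0 VA=0x221DFC2 (r,kernel):
  L0: frame=0x26 idx=17 entry=0x29007 [P=1 RW=1 US=1 PS=0]
  L1: frame=0x29 idx=29 entry=0x2D007 [P=1 RW=1 US=1 PS=0]
  ⇒ phys 0x2DFC2  [2 reads]
#1 VA=0x61FF82 (r,kernel):
  L0: frame=0x26 idx=3 entry=0x30007 [P=1 RW=1 US=1 PS=0]
  L1: frame=0x30 idx=31 entry=0x1C006 [P=0 RW=1 US=1 PS=0]
  → PAGE_NOT_PRESENT  (2 entries read)
#2 VA=0x3EF0 (r,kernel):
  L0: frame=0x26 idx=0 entry=0x34007 [P=1 RW=1 US=1 PS=0]
  L1: frame=0x34 idx=3 entry=0x36007 [P=1 RW=1 US=1 PS=0]
  ⇒ phys 0x36EF0  [2 reads]

Access #2 fault: NONE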